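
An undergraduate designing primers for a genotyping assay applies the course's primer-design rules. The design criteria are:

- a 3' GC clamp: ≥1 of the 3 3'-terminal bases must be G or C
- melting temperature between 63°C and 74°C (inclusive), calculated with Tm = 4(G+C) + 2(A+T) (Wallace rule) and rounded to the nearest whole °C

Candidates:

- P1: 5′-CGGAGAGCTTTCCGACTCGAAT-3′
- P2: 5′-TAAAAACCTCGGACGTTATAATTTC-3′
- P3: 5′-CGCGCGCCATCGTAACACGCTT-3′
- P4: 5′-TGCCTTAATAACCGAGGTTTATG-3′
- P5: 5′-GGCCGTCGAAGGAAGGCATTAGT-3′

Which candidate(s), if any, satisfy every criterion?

P2, P3, P4 and P5.

P1 (22 nt, A=5 T=5 G=6 C=6): 3' end AAT has 0 G/C, need ≥1 ✗; Tm = 2·10 + 4·12 = 68°C ✓ — fails.
P2 (25 nt, A=9 T=8 G=3 C=5): 3' end TTC has 1 G/C ✓; Tm = 2·17 + 4·8 = 66°C ✓ — passes.
P3 (22 nt, A=4 T=4 G=5 C=9): 3' end CTT has 1 G/C ✓; Tm = 2·8 + 4·14 = 72°C ✓ — passes.
P4 (23 nt, A=6 T=8 G=5 C=4): 3' end ATG has 1 G/C ✓; Tm = 2·14 + 4·9 = 64°C ✓ — passes.
P5 (23 nt, A=6 T=4 G=9 C=4): 3' end AGT has 1 G/C ✓; Tm = 2·10 + 4·13 = 72°C ✓ — passes.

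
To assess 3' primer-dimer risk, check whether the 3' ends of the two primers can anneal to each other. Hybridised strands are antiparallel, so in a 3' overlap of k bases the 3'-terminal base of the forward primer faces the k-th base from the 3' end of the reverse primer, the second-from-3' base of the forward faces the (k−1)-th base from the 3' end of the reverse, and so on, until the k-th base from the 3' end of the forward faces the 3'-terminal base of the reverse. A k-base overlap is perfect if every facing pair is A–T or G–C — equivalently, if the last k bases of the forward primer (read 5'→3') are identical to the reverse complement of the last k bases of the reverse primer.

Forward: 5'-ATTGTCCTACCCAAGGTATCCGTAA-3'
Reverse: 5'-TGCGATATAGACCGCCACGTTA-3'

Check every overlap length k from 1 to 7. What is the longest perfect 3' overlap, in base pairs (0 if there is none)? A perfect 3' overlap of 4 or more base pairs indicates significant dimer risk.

Longest perfect overlap: 3 complementary base pairs; below the dimer-risk threshold (threshold 4).

Last 7 bases (5'→3') — forward …TCCGTAA, reverse …CACGTTA.
Reverse complement of the reverse primer's last 7 bases: TAACGTG; its first k bases are the reverse complement of the reverse primer's last k bases, so a perfect k-base overlap needs the forward primer's last k bases to equal them.
Comparing (forward last k vs required): k=1: A vs T ✗; k=2: AA vs TA ✗; k=3: TAA vs TAA ✓; k=4: GTAA vs TAAC ✗; k=5: CGTAA vs TAACG ✗; k=6: CCGTAA vs TAACGT ✗; k=7: TCCGTAA vs TAACGTG ✗.
Only k = 3 is perfect, so the longest perfect 3' overlap is 3.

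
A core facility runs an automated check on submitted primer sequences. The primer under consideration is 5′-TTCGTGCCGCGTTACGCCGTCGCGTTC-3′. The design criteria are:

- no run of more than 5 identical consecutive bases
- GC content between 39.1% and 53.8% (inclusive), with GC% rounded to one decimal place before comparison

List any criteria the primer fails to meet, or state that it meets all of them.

Base counts: A=1, T=8, G=8, C=10 (length 27).
homopolymer run: longest run = 2 ✓
GC content: GC 18/27 = 66.7%, outside 39.1–53.8% ✗

Fails: GC content.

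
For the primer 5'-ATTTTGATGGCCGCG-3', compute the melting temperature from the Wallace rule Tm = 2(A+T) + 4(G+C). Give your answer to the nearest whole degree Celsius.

Base counts: A=2, T=5, G=5, C=3 (length 15).
Tm = 2·(2+5) + 4·(5+3) = 2·7 + 4·8 = 14 + 32 = 46°C.

46°C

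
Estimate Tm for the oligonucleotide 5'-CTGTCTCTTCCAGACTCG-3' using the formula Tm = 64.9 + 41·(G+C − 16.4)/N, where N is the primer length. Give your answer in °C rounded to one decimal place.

50.3°C

Base counts: A=2, T=6, G=3, C=7; G+C = 10, N = 18.
Tm = 64.9 + 41·(10 − 16.4)/18 = 64.9 + -262.40/18 = 50.3°C.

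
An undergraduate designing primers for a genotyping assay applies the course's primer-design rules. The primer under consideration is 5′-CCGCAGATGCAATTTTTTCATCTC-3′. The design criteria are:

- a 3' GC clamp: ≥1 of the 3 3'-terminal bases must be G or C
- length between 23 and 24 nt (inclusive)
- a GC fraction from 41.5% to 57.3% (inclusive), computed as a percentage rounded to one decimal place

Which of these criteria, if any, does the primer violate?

Base counts: A=5, T=9, G=3, C=7 (length 24).
GC clamp: 3' end CTC has 2 G/C ✓
length: length 24 ✓
GC content: GC 10/24 = 41.7% ✓

Meets all criteria.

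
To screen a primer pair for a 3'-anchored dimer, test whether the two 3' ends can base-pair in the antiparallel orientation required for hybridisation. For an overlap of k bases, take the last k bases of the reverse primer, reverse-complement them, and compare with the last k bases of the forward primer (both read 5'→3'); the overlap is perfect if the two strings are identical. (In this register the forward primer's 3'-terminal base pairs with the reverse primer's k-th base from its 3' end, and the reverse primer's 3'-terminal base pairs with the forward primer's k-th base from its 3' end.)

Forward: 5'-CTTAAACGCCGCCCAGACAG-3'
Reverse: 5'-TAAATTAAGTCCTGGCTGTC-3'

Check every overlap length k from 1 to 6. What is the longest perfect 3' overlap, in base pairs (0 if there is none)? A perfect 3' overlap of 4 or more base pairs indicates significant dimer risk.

Last 6 bases (5'→3') — forward …AGACAG, reverse …GCTGTC.
Reverse complement of the reverse primer's last 6 bases: GACAGC; its first k bases are the reverse complement of the reverse primer's last k bases, so a perfect k-base overlap needs the forward primer's last k bases to equal them.
Comparing (forward last k vs required): k=1: G vs G ✓; k=2: AG vs GA ✗; k=3: CAG vs GAC ✗; k=4: ACAG vs GACA ✗; k=5: GACAG vs GACAG ✓; k=6: AGACAG vs GACAGC ✗.
Perfect overlaps at k = 1, 5; the largest is 5.

Longest perfect overlap: 5 complementary base pairs; significant dimer risk (threshold 4).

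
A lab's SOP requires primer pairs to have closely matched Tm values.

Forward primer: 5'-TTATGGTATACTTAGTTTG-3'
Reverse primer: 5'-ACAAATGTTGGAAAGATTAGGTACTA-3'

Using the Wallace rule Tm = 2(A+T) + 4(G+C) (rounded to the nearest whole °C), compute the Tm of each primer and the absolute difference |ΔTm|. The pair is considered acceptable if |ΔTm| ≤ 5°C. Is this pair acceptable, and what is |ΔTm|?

|ΔTm| = 20°C; the pair is not acceptable.

Forward: A=4 T=10 G=4 C=1 → Tm = 2·14 + 4·5 = 48°C.
Reverse: A=11 T=7 G=6 C=2 → Tm = 2·18 + 4·8 = 68°C.
|ΔTm| = |48 − 68| = 20°C, > 5°C.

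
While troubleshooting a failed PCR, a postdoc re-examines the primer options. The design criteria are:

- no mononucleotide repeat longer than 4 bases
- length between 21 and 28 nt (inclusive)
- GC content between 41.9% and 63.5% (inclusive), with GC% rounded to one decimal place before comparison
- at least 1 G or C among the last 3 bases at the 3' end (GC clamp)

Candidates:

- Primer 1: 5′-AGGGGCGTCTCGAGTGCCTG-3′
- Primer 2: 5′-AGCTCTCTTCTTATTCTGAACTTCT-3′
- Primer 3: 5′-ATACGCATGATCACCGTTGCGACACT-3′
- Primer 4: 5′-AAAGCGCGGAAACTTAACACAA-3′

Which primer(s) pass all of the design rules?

Primer 1 (20 nt, A=2 T=4 G=9 C=5): longest run = 4 ✓; length 20, outside 21–28 ✗; GC 14/20 = 70.0%, outside 41.9–63.5% ✗; 3' end CTG has 2 G/C ✓ — fails.
Primer 2 (25 nt, A=4 T=12 G=2 C=7): longest run = 2 ✓; length 25 ✓; GC 9/25 = 36.0%, outside 41.9–63.5% ✗; 3' end TCT has 1 G/C ✓ — fails.
Primer 3 (26 nt, A=7 T=6 G=5 C=8): longest run = 2 ✓; length 26 ✓; GC 13/26 = 50.0% ✓; 3' end ACT has 1 G/C ✓ — passes.
Primer 4 (22 nt, A=11 T=2 G=4 C=5): longest run = 3 ✓; length 22 ✓; GC 9/22 = 40.9%, outside 41.9–63.5% ✗; 3' end CAA has 1 G/C ✓ — fails.

Primer 3 only.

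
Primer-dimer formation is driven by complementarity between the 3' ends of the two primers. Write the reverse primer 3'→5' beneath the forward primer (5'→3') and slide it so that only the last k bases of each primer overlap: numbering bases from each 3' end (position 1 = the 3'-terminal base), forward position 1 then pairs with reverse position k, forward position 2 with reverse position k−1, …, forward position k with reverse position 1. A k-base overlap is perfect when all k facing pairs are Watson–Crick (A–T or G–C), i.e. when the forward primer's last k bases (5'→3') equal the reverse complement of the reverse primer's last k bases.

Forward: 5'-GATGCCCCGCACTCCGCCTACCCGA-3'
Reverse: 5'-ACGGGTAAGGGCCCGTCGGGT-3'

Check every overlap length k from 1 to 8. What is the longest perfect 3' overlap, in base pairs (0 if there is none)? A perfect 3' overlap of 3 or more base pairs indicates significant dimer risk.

Last 8 bases (5'→3') — forward …CTACCCGA, reverse …CGTCGGGT.
Reverse complement of the reverse primer's last 8 bases: ACCCGACG; its first k bases are the reverse complement of the reverse primer's last k bases, so a perfect k-base overlap needs the forward primer's last k bases to equal them.
Comparing (forward last k vs required): k=1: A vs A ✓; k=2: GA vs AC ✗; k=3: CGA vs ACC ✗; k=4: CCGA vs ACCC ✗; k=5: CCCGA vs ACCCG ✗; k=6: ACCCGA vs ACCCGA ✓; k=7: TACCCGA vs ACCCGAC ✗; k=8: CTACCCGA vs ACCCGACG ✗.
Perfect overlaps at k = 1, 6; the largest is 6.

Longest perfect overlap: 6 complementary base pairs; significant dimer risk (threshold 3).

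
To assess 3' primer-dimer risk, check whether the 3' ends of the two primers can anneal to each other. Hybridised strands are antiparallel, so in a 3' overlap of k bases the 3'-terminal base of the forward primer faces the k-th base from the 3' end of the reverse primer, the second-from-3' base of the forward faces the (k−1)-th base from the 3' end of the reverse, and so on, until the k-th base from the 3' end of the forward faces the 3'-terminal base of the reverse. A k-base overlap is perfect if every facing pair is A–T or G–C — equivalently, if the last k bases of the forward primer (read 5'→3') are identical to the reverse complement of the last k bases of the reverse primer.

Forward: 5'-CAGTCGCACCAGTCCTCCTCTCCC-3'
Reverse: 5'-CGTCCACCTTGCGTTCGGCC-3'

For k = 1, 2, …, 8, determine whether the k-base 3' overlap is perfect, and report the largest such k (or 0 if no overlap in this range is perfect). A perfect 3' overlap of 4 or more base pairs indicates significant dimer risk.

Last 8 bases (5'→3') — forward …CCTCTCCC, reverse …GTTCGGCC.
Reverse complement of the reverse primer's last 8 bases: GGCCGAAC; its first k bases are the reverse complement of the reverse primer's last k bases, so a perfect k-base overlap needs the forward primer's last k bases to equal them.
Comparing (forward last k vs required): k=1: C vs G ✗; k=2: CC vs GG ✗; k=3: CCC vs GGC ✗; k=4: TCCC vs GGCC ✗; k=5: CTCCC vs GGCCG ✗; k=6: TCTCCC vs GGCCGA ✗; k=7: CTCTCCC vs GGCCGAA ✗; k=8: CCTCTCCC vs GGCCGAAC ✗.
No overlap length from 1 to 8 is perfect, so the longest perfect 3' overlap is 0.

Longest perfect overlap: 0 complementary base pairs; below the dimer-risk threshold (threshold 4).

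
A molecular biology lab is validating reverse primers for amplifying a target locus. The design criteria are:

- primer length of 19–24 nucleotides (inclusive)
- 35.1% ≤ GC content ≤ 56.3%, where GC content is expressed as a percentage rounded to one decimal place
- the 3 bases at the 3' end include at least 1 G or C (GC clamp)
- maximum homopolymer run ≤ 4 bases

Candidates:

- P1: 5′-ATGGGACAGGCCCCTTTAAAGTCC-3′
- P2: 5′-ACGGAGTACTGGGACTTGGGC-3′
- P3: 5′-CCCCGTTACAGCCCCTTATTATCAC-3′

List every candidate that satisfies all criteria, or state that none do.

P1 (24 nt, A=6 T=5 G=6 C=7): length 24 ✓; GC 13/24 = 54.2% ✓; 3' end TCC has 2 G/C ✓; longest run = 4 ✓ — passes.
P2 (21 nt, A=4 T=4 G=9 C=4): length 21 ✓; GC 13/21 = 61.9%, outside 35.1–56.3% ✗; 3' end GGC has 3 G/C ✓; longest run = 3 ✓ — fails.
P3 (25 nt, A=5 T=7 G=2 C=11): length 25, outside 19–24 ✗; GC 13/25 = 52.0% ✓; 3' end CAC has 2 G/C ✓; longest run = 4 ✓ — fails.

P1 only.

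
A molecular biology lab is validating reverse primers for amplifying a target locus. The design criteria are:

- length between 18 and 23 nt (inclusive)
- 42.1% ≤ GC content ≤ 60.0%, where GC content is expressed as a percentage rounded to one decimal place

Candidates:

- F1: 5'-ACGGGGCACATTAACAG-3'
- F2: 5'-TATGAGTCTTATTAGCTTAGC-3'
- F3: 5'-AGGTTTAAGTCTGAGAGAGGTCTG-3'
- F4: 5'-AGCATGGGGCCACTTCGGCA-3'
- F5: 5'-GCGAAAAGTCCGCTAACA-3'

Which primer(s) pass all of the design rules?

F5 only.

F1 (17 nt, A=6 T=2 G=5 C=4): length 17, outside 18–23 ✗; GC 9/17 = 52.9% ✓ — fails.
F2 (21 nt, A=5 T=9 G=4 C=3): length 21 ✓; GC 7/21 = 33.3%, outside 42.1–60.0% ✗ — fails.
F3 (24 nt, A=6 T=7 G=9 C=2): length 24, outside 18–23 ✗; GC 11/24 = 45.8% ✓ — fails.
F4 (20 nt, A=4 T=3 G=7 C=6): length 20 ✓; GC 13/20 = 65.0%, outside 42.1–60.0% ✗ — fails.
F5 (18 nt, A=7 T=2 G=4 C=5): length 18 ✓; GC 9/18 = 50.0% ✓ — passes.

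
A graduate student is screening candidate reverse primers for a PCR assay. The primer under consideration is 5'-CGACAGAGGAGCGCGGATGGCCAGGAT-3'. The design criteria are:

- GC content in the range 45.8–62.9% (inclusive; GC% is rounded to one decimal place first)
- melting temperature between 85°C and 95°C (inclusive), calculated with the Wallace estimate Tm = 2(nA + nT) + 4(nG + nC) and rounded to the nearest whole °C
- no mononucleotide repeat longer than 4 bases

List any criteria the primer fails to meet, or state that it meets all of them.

Fails: GC content.

Base counts: A=7, T=2, G=12, C=6 (length 27).
GC content: GC 18/27 = 66.7%, outside 45.8–62.9% ✗
Tm: Tm = 2·9 + 4·18 = 90°C ✓
homopolymer run: longest run = 2 ✓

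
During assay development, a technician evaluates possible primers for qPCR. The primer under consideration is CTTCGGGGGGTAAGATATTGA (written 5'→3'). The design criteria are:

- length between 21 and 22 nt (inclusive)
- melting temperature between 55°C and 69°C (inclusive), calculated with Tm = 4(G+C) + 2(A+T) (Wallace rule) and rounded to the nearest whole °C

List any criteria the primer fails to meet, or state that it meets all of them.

Base counts: A=5, T=6, G=8, C=2 (length 21).
length: length 21 ✓
Tm: Tm = 2·11 + 4·10 = 62°C ✓

Meets all criteria.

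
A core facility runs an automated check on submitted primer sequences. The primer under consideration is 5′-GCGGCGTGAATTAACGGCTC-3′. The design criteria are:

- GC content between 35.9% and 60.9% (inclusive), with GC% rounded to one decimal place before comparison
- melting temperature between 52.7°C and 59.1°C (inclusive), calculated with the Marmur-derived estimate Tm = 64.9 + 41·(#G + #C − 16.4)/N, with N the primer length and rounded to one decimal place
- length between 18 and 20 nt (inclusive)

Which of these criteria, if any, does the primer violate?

Meets all criteria.

Base counts: A=4, T=4, G=7, C=5 (length 20).
GC content: GC 12/20 = 60.0% ✓
Tm: Tm = 64.9 + 41·(12 − 16.4)/20 = 55.9°C ✓
length: length 20 ✓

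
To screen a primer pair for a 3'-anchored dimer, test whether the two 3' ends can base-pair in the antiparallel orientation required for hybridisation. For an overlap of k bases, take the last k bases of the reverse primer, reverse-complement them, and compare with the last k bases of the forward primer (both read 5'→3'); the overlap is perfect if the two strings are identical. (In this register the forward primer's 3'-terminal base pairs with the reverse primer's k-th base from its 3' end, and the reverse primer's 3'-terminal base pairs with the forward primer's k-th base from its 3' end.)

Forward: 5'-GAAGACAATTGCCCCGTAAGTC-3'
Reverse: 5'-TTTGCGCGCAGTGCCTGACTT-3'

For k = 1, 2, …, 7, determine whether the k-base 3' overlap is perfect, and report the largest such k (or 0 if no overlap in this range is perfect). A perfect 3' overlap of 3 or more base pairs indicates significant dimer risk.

Last 7 bases (5'→3') — forward …GTAAGTC, reverse …CTGACTT.
Reverse complement of the reverse primer's last 7 bases: AAGTCAG; its first k bases are the reverse complement of the reverse primer's last k bases, so a perfect k-base overlap needs the forward primer's last k bases to equal them.
Comparing (forward last k vs required): k=1: C vs A ✗; k=2: TC vs AA ✗; k=3: GTC vs AAG ✗; k=4: AGTC vs AAGT ✗; k=5: AAGTC vs AAGTC ✓; k=6: TAAGTC vs AAGTCA ✗; k=7: GTAAGTC vs AAGTCAG ✗.
Only k = 5 is perfect, so the longest perfect 3' overlap is 5.

Longest perfect overlap: 5 complementary base pairs; significant dimer risk (threshold 3).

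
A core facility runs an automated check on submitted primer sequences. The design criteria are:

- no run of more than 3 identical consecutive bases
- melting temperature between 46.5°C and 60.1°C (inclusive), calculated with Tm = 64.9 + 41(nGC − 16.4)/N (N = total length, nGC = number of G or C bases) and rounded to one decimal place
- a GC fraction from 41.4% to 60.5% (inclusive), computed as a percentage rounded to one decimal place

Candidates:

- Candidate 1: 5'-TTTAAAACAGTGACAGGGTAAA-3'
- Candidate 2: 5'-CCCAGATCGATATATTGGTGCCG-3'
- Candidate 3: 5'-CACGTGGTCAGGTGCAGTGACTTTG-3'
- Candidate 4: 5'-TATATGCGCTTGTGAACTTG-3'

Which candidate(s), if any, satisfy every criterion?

Candidate 2 only.

Candidate 1 (22 nt, A=10 T=5 G=5 C=2): longest run = 4, exceeds 3 ✗; Tm = 64.9 + 41·(7 − 16.4)/22 = 47.4°C ✓; GC 7/22 = 31.8%, outside 41.4–60.5% ✗ — fails.
Candidate 2 (23 nt, A=5 T=6 G=6 C=6): longest run = 3 ✓; Tm = 64.9 + 41·(12 − 16.4)/23 = 57.1°C ✓; GC 12/23 = 52.2% ✓ — passes.
Candidate 3 (25 nt, A=4 T=7 G=9 C=5): longest run = 3 ✓; Tm = 64.9 + 41·(14 − 16.4)/25 = 61.0°C, outside 46.5–60.1°C ✗; GC 14/25 = 56.0% ✓ — fails.
Candidate 4 (20 nt, A=4 T=8 G=5 C=3): longest run = 2 ✓; Tm = 64.9 + 41·(8 − 16.4)/20 = 47.7°C ✓; GC 8/20 = 40.0%, outside 41.4–60.5% ✗ — fails.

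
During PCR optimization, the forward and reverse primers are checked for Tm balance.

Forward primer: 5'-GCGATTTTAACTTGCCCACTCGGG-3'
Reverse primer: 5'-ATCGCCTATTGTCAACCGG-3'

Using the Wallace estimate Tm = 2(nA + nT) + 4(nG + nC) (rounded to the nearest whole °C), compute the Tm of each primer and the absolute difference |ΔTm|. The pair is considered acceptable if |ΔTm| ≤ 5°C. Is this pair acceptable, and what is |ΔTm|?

Forward: A=4 T=7 G=6 C=7 → Tm = 2·11 + 4·13 = 74°C.
Reverse: A=4 T=5 G=4 C=6 → Tm = 2·9 + 4·10 = 58°C.
|ΔTm| = |74 − 58| = 16°C, > 5°C.

|ΔTm| = 16°C; the pair is not acceptable.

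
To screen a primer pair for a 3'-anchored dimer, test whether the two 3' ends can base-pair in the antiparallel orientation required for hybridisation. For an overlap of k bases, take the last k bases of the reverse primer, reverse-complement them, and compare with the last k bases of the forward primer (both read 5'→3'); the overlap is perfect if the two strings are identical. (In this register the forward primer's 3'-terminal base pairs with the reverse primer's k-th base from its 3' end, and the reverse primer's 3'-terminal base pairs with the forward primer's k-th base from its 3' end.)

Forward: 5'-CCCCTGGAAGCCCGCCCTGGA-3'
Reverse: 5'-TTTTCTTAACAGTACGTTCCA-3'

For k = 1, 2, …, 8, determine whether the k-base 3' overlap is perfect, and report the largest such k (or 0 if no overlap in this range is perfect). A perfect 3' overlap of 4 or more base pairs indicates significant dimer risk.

Last 8 bases (5'→3') — forward …GCCCTGGA, reverse …ACGTTCCA.
Reverse complement of the reverse primer's last 8 bases: TGGAACGT; its first k bases are the reverse complement of the reverse primer's last k bases, so a perfect k-base overlap needs the forward primer's last k bases to equal them.
Comparing (forward last k vs required): k=1: A vs T ✗; k=2: GA vs TG ✗; k=3: GGA vs TGG ✗; k=4: TGGA vs TGGA ✓; k=5: CTGGA vs TGGAA ✗; k=6: CCTGGA vs TGGAAC ✗; k=7: CCCTGGA vs TGGAACG ✗; k=8: GCCCTGGA vs TGGAACGT ✗.
Only k = 4 is perfect, so the longest perfect 3' overlap is 4.

Longest perfect overlap: 4 complementary base pairs; significant dimer risk (threshold 4).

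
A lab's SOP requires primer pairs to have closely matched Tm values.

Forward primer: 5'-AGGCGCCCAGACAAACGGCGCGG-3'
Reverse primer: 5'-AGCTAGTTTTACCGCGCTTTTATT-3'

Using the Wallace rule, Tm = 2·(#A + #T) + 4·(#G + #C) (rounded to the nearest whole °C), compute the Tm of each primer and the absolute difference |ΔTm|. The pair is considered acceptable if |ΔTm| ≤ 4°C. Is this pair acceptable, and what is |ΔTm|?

Forward: A=6 T=0 G=9 C=8 → Tm = 2·6 + 4·17 = 80°C.
Reverse: A=4 T=11 G=4 C=5 → Tm = 2·15 + 4·9 = 66°C.
|ΔTm| = |80 − 66| = 14°C, > 4°C.

|ΔTm| = 14°C; the pair is not acceptable.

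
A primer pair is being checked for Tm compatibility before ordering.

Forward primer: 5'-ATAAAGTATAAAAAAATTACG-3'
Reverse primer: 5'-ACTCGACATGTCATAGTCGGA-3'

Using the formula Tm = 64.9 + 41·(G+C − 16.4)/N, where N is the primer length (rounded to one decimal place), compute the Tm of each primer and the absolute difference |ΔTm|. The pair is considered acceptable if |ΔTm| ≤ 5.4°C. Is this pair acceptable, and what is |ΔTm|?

Forward: G+C = 3, N = 21 → Tm = 64.9 + 41·(3 − 16.4)/21 = 38.7°C.
Reverse: G+C = 10, N = 21 → Tm = 64.9 + 41·(10 − 16.4)/21 = 52.4°C.
|ΔTm| = |38.7 − 52.4| = 13.7°C, > 5.4°C.

|ΔTm| = 13.7°C; the pair is not acceptable.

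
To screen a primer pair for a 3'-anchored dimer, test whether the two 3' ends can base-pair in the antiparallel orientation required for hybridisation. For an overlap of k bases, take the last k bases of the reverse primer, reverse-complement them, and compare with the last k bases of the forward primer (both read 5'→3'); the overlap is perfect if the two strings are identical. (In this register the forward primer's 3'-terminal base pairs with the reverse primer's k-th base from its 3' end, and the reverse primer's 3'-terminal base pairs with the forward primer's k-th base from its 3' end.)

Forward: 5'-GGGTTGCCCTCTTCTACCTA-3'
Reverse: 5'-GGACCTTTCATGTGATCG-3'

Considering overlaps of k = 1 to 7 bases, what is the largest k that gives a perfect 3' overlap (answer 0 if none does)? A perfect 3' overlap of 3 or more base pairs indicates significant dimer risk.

Longest perfect overlap: 0 complementary base pairs; below the dimer-risk threshold (threshold 3).

Last 7 bases (5'→3') — forward …CTACCTA, reverse …GTGATCG.
Reverse complement of the reverse primer's last 7 bases: CGATCAC; its first k bases are the reverse complement of the reverse primer's last k bases, so a perfect k-base overlap needs the forward primer's last k bases to equal them.
Comparing (forward last k vs required): k=1: A vs C ✗; k=2: TA vs CG ✗; k=3: CTA vs CGA ✗; k=4: CCTA vs CGAT ✗; k=5: ACCTA vs CGATC ✗; k=6: TACCTA vs CGATCA ✗; k=7: CTACCTA vs CGATCAC ✗.
No overlap length from 1 to 7 is perfect, so the longest perfect 3' overlap is 0.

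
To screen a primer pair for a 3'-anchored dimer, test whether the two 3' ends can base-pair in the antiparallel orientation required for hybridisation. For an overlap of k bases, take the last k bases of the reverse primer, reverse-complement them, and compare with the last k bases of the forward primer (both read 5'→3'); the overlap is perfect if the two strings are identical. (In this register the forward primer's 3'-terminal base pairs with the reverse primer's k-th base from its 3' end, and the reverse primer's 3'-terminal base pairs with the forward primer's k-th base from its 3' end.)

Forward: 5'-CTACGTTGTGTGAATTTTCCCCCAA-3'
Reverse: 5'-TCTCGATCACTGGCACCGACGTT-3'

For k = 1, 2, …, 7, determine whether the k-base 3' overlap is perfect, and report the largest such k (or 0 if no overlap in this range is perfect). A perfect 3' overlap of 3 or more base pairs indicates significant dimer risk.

Longest perfect overlap: 2 complementary base pairs; below the dimer-risk threshold (threshold 3).

Last 7 bases (5'→3') — forward …CCCCCAA, reverse …CGACGTT.
Reverse complement of the reverse primer's last 7 bases: AACGTCG; its first k bases are the reverse complement of the reverse primer's last k bases, so a perfect k-base overlap needs the forward primer's last k bases to equal them.
Comparing (forward last k vs required): k=1: A vs A ✓; k=2: AA vs AA ✓; k=3: CAA vs AAC ✗; k=4: CCAA vs AACG ✗; k=5: CCCAA vs AACGT ✗; k=6: CCCCAA vs AACGTC ✗; k=7: CCCCCAA vs AACGTCG ✗.
Perfect overlaps at k = 1, 2; the largest is 2.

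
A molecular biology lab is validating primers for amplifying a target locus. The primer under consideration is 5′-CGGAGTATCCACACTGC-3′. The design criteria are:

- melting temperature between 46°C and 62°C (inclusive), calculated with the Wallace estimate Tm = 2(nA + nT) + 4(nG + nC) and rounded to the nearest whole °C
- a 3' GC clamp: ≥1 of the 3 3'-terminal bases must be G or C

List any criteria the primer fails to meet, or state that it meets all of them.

Base counts: A=4, T=3, G=4, C=6 (length 17).
Tm: Tm = 2·7 + 4·10 = 54°C ✓
GC clamp: 3' end TGC has 2 G/C ✓

Meets all criteria.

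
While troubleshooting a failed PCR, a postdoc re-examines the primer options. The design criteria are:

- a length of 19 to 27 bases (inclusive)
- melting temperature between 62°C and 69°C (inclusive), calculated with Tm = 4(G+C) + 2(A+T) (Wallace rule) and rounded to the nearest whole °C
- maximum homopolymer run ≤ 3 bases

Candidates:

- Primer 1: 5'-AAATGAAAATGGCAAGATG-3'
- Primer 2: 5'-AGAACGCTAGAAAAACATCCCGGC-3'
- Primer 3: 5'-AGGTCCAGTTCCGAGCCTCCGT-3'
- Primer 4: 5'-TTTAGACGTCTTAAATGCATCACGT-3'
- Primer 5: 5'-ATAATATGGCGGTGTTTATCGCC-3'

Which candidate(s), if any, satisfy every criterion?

Primer 1 (19 nt, A=10 T=3 G=5 C=1): length 19 ✓; Tm = 2·13 + 4·6 = 50°C, outside 62–69°C ✗; longest run = 4, exceeds 3 ✗ — fails.
Primer 2 (24 nt, A=10 T=2 G=5 C=7): length 24 ✓; Tm = 2·12 + 4·12 = 72°C, outside 62–69°C ✗; longest run = 5, exceeds 3 ✗ — fails.
Primer 3 (22 nt, A=3 T=5 G=6 C=8): length 22 ✓; Tm = 2·8 + 4·14 = 72°C, outside 62–69°C ✗; longest run = 2 ✓ — fails.
Primer 4 (25 nt, A=7 T=9 G=4 C=5): length 25 ✓; Tm = 2·16 + 4·9 = 68°C ✓; longest run = 3 ✓ — passes.
Primer 5 (23 nt, A=5 T=8 G=6 C=4): length 23 ✓; Tm = 2·13 + 4·10 = 66°C ✓; longest run = 3 ✓ — passes.

Primer 4 and Primer 5.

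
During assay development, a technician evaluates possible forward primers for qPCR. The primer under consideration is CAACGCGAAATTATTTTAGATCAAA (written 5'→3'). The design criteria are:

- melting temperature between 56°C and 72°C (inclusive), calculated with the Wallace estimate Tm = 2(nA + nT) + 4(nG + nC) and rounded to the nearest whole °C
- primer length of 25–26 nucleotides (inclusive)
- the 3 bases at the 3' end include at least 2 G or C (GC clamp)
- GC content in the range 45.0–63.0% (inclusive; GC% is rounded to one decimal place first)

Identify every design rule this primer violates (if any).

Fails: GC clamp, GC content.

Base counts: A=11, T=7, G=3, C=4 (length 25).
Tm: Tm = 2·18 + 4·7 = 64°C ✓
length: length 25 ✓
GC clamp: 3' end AAA has 0 G/C, need ≥2 ✗
GC content: GC 7/25 = 28.0%, outside 45.0–63.0% ✗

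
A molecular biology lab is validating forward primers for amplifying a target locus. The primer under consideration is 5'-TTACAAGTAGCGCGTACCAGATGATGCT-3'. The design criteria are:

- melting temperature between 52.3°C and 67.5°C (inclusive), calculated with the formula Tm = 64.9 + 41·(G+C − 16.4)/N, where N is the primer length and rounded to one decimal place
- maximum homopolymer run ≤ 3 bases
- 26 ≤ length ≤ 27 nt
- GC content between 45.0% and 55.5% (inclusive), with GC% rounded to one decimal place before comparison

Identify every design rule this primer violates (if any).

Base counts: A=8, T=7, G=7, C=6 (length 28).
Tm: Tm = 64.9 + 41·(13 − 16.4)/28 = 59.9°C ✓
homopolymer run: longest run = 2 ✓
length: length 28, outside 26–27 ✗
GC content: GC 13/28 = 46.4% ✓

Fails: length.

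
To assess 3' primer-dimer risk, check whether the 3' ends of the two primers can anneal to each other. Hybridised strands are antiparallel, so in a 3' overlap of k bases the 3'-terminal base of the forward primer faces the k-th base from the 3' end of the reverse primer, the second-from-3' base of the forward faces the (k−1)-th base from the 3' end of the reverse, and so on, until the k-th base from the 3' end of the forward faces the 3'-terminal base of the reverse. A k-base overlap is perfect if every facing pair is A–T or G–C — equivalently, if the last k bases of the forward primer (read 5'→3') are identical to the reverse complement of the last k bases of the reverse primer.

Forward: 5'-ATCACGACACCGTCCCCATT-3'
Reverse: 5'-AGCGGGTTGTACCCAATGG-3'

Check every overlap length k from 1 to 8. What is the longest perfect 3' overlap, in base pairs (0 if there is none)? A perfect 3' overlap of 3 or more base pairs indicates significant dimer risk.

Last 8 bases (5'→3') — forward …TCCCCATT, reverse …CCCAATGG.
Reverse complement of the reverse primer's last 8 bases: CCATTGGG; its first k bases are the reverse complement of the reverse primer's last k bases, so a perfect k-base overlap needs the forward primer's last k bases to equal them.
Comparing (forward last k vs required): k=1: T vs C ✗; k=2: TT vs CC ✗; k=3: ATT vs CCA ✗; k=4: CATT vs CCAT ✗; k=5: CCATT vs CCATT ✓; k=6: CCCATT vs CCATTG ✗; k=7: CCCCATT vs CCATTGG ✗; k=8: TCCCCATT vs CCATTGGG ✗.
Only k = 5 is perfect, so the longest perfect 3' overlap is 5.

Longest perfect overlap: 5 complementary base pairs; significant dimer risk (threshold 3).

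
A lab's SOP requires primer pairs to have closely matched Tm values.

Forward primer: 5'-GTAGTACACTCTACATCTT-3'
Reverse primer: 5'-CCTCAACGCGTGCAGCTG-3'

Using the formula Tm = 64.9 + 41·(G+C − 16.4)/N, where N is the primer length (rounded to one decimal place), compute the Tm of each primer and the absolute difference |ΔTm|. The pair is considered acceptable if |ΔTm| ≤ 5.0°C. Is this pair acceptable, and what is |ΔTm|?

|ΔTm| = 10.3°C; the pair is not acceptable.

Forward: G+C = 7, N = 19 → Tm = 64.9 + 41·(7 − 16.4)/19 = 44.6°C.
Reverse: G+C = 12, N = 18 → Tm = 64.9 + 41·(12 − 16.4)/18 = 54.9°C.
|ΔTm| = |44.6 − 54.9| = 10.3°C, > 5.0°C.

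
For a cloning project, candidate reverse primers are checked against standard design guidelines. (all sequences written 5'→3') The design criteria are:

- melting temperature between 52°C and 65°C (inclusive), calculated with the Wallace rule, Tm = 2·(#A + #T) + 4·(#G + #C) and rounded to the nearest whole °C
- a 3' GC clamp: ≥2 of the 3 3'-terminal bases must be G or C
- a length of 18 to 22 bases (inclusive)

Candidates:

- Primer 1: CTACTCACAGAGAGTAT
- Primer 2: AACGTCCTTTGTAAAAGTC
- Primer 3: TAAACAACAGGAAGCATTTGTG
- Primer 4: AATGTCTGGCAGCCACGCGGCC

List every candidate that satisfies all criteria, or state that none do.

Primer 2 and Primer 3.

Primer 1 (17 nt, A=6 T=4 G=3 C=4): Tm = 2·10 + 4·7 = 48°C, outside 52–65°C ✗; 3' end TAT has 0 G/C, need ≥2 ✗; length 17, outside 18–22 ✗ — fails.
Primer 2 (19 nt, A=6 T=6 G=3 C=4): Tm = 2·12 + 4·7 = 52°C ✓; 3' end GTC has 2 G/C ✓; length 19 ✓ — passes.
Primer 3 (22 nt, A=9 T=5 G=5 C=3): Tm = 2·14 + 4·8 = 60°C ✓; 3' end GTG has 2 G/C ✓; length 22 ✓ — passes.
Primer 4 (22 nt, A=4 T=3 G=7 C=8): Tm = 2·7 + 4·15 = 74°C, outside 52–65°C ✗; 3' end GCC has 3 G/C ✓; length 22 ✓ — fails.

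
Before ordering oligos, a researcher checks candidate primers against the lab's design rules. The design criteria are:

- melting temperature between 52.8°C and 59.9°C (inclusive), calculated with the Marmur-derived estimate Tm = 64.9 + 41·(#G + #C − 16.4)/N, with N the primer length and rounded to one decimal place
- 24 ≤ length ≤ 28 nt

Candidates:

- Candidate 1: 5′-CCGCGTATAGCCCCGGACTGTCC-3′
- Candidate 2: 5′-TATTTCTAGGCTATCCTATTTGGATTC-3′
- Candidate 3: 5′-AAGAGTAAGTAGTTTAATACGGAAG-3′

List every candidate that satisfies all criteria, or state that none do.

Candidate 2 only.

Candidate 1 (23 nt, A=3 T=4 G=6 C=10): Tm = 64.9 + 41·(16 − 16.4)/23 = 64.2°C, outside 52.8–59.9°C ✗; length 23, outside 24–28 ✗ — fails.
Candidate 2 (27 nt, A=5 T=13 G=4 C=5): Tm = 64.9 + 41·(9 − 16.4)/27 = 53.7°C ✓; length 27 ✓ — passes.
Candidate 3 (25 nt, A=11 T=6 G=7 C=1): Tm = 64.9 + 41·(8 − 16.4)/25 = 51.1°C, outside 52.8–59.9°C ✗; length 25 ✓ — fails.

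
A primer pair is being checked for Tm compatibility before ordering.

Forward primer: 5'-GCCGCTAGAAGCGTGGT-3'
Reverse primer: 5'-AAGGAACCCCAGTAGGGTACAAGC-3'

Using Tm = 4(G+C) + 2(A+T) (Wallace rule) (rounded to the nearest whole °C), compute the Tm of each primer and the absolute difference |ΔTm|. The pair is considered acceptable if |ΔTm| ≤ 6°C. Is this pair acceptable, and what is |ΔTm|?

Forward: A=3 T=3 G=7 C=4 → Tm = 2·6 + 4·11 = 56°C.
Reverse: A=9 T=2 G=7 C=6 → Tm = 2·11 + 4·13 = 74°C.
|ΔTm| = |56 − 74| = 18°C, > 6°C.

|ΔTm| = 18°C; the pair is not acceptable.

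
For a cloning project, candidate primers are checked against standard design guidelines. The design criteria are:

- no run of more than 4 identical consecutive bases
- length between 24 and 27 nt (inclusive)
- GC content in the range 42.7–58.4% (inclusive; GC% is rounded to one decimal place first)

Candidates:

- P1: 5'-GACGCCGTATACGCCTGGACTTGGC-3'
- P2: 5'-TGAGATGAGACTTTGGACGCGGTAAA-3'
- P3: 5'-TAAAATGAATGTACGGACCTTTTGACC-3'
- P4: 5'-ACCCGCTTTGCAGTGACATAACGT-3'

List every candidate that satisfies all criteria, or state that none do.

P1 (25 nt, A=4 T=5 G=8 C=8): longest run = 2 ✓; length 25 ✓; GC 16/25 = 64.0%, outside 42.7–58.4% ✗ — fails.
P2 (26 nt, A=8 T=6 G=9 C=3): longest run = 3 ✓; length 26 ✓; GC 12/26 = 46.2% ✓ — passes.
P3 (27 nt, A=9 T=8 G=5 C=5): longest run = 4 ✓; length 27 ✓; GC 10/27 = 37.0%, outside 42.7–58.4% ✗ — fails.
P4 (24 nt, A=6 T=6 G=5 C=7): longest run = 3 ✓; length 24 ✓; GC 12/24 = 50.0% ✓ — passes.

P2 and P4.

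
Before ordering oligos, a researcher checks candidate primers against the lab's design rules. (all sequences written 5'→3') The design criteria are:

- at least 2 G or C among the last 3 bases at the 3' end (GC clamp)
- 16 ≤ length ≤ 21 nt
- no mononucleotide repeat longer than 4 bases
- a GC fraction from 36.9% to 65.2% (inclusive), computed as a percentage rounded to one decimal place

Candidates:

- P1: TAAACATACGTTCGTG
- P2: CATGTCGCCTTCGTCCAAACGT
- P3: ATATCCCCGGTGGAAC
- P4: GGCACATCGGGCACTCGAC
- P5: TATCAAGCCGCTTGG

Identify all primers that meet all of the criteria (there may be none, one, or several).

P1 (16 nt, A=5 T=5 G=3 C=3): 3' end GTG has 2 G/C ✓; length 16 ✓; longest run = 3 ✓; GC 6/16 = 37.5% ✓ — passes.
P2 (22 nt, A=4 T=6 G=4 C=8): 3' end CGT has 2 G/C ✓; length 22, outside 16–21 ✗; longest run = 3 ✓; GC 12/22 = 54.5% ✓ — fails.
P3 (16 nt, A=4 T=3 G=4 C=5): 3' end AAC has 1 G/C, need ≥2 ✗; length 16 ✓; longest run = 4 ✓; GC 9/16 = 56.3% ✓ — fails.
P4 (19 nt, A=4 T=2 G=6 C=7): 3' end GAC has 2 G/C ✓; length 19 ✓; longest run = 3 ✓; GC 13/19 = 68.4%, outside 36.9–65.2% ✗ — fails.
P5 (15 nt, A=3 T=4 G=4 C=4): 3' end TGG has 2 G/C ✓; length 15, outside 16–21 ✗; longest run = 2 ✓; GC 8/15 = 53.3% ✓ — fails.

P1 only.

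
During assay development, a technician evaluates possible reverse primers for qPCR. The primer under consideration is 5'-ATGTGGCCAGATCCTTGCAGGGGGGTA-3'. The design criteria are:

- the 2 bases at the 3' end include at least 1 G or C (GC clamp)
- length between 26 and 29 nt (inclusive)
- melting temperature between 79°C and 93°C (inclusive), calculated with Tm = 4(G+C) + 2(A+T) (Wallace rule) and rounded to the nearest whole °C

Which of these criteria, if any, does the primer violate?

Base counts: A=5, T=6, G=11, C=5 (length 27).
GC clamp: 3' end TA has 0 G/C, need ≥1 ✗
length: length 27 ✓
Tm: Tm = 2·11 + 4·16 = 86°C ✓

Fails: GC clamp.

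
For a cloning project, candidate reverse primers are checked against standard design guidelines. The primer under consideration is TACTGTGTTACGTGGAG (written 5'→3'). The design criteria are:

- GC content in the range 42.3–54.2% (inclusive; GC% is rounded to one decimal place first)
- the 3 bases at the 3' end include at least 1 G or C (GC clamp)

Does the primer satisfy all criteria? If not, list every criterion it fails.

Meets all criteria.

Base counts: A=3, T=6, G=6, C=2 (length 17).
GC content: GC 8/17 = 47.1% ✓
GC clamp: 3' end GAG has 2 G/C ✓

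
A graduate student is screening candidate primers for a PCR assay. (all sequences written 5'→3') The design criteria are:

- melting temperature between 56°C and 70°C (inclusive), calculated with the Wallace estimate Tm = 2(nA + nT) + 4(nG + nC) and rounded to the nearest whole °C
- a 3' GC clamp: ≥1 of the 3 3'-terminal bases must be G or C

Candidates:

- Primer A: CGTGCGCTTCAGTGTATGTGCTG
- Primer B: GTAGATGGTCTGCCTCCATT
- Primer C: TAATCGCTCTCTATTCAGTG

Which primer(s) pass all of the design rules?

Primer A (23 nt, A=2 T=8 G=8 C=5): Tm = 2·10 + 4·13 = 72°C, outside 56–70°C ✗; 3' end CTG has 2 G/C ✓ — fails.
Primer B (20 nt, A=3 T=7 G=5 C=5): Tm = 2·10 + 4·10 = 60°C ✓; 3' end ATT has 0 G/C, need ≥1 ✗ — fails.
Primer C (20 nt, A=4 T=8 G=3 C=5): Tm = 2·12 + 4·8 = 56°C ✓; 3' end GTG has 2 G/C ✓ — passes.

Primer C only.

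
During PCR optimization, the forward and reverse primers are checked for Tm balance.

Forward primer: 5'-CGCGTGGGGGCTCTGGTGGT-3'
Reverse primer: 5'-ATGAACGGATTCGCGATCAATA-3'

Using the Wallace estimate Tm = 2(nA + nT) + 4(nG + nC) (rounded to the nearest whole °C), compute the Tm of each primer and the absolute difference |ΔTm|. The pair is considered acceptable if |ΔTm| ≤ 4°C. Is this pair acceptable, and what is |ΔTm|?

Forward: A=0 T=5 G=11 C=4 → Tm = 2·5 + 4·15 = 70°C.
Reverse: A=8 T=5 G=5 C=4 → Tm = 2·13 + 4·9 = 62°C.
|ΔTm| = |70 − 62| = 8°C, > 4°C.

|ΔTm| = 8°C; the pair is not acceptable.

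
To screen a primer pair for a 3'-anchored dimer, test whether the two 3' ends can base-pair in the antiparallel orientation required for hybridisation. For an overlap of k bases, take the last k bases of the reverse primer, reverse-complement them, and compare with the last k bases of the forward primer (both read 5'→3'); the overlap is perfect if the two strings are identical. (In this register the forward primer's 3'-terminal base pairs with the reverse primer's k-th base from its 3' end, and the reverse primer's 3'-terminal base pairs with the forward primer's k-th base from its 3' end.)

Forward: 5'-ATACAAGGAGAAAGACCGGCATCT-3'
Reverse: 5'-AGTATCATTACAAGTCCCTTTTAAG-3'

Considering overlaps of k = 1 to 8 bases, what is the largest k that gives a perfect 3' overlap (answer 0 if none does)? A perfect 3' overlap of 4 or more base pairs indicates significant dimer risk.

Last 8 bases (5'→3') — forward …CGGCATCT, reverse …CTTTTAAG.
Reverse complement of the reverse primer's last 8 bases: CTTAAAAG; its first k bases are the reverse complement of the reverse primer's last k bases, so a perfect k-base overlap needs the forward primer's last k bases to equal them.
Comparing (forward last k vs required): k=1: T vs C ✗; k=2: CT vs CT ✓; k=3: TCT vs CTT ✗; k=4: ATCT vs CTTA ✗; k=5: CATCT vs CTTAA ✗; k=6: GCATCT vs CTTAAA ✗; k=7: GGCATCT vs CTTAAAA ✗; k=8: CGGCATCT vs CTTAAAAG ✗.
Only k = 2 is perfect, so the longest perfect 3' overlap is 2.

Longest perfect overlap: 2 complementary base pairs; below the dimer-risk threshold (threshold 4).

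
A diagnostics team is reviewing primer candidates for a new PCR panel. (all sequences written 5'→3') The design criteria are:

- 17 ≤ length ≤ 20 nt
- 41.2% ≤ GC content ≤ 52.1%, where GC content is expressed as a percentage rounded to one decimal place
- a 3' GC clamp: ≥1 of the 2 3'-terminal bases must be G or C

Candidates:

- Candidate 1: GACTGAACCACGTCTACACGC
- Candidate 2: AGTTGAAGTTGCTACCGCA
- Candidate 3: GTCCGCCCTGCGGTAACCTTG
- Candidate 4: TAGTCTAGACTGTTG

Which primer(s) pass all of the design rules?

Candidate 1 (21 nt, A=6 T=3 G=4 C=8): length 21, outside 17–20 ✗; GC 12/21 = 57.1%, outside 41.2–52.1% ✗; 3' end GC has 2 G/C ✓ — fails.
Candidate 2 (19 nt, A=5 T=5 G=5 C=4): length 19 ✓; GC 9/19 = 47.4% ✓; 3' end CA has 1 G/C ✓ — passes.
Candidate 3 (21 nt, A=2 T=5 G=6 C=8): length 21, outside 17–20 ✗; GC 14/21 = 66.7%, outside 41.2–52.1% ✗; 3' end TG has 1 G/C ✓ — fails.
Candidate 4 (15 nt, A=3 T=6 G=4 C=2): length 15, outside 17–20 ✗; GC 6/15 = 40.0%, outside 41.2–52.1% ✗; 3' end TG has 1 G/C ✓ — fails.

Candidate 2 only.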